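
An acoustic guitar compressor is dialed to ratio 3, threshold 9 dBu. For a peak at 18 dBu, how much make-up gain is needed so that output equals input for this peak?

6 dB

Without make-up, output = threshold + overshoot/3 = 9 + 3 = 12 dBu.
Gap to target: 6 dB.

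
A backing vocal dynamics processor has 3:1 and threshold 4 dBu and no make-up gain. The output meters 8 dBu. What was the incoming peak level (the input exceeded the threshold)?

16 dBu

That's 4 dB above the 4 dBu threshold.
Before 3:1 compression the overshoot was 4 × 3 = 12 dB, so input = 4 + 12 = 16 dBu.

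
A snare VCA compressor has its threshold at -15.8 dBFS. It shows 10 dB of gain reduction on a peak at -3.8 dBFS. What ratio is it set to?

6:1

Input overshoot = -3.8 − (-15.8) = 12 dB.
Output overshoot = 12 − 10 = 2 dB.
Ratio = input overshoot / output overshoot = 12 / 2 = 6.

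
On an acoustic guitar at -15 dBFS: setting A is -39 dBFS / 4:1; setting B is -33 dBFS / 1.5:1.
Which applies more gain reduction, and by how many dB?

A: overshoot 24 dB → output overshoot 6 dB → GR 18 dB.
B: overshoot 18 dB → output overshoot 12 dB → GR 6 dB.
Difference: 12 dB in favour of A.

A, by 12 dB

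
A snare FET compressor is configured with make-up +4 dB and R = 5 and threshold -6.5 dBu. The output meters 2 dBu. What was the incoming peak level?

Before make-up, the level was 2 − 4 = -2 dBu.
The compressed level sits -2 − (-6.5) = 4.5 dB over threshold.
Before 5:1 compression the overshoot was 4.5 × 5 = 22.5 dB, so input = -6.5 + 22.5 = 16 dBu.

16 dBu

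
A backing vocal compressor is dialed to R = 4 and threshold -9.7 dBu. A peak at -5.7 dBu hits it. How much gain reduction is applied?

Overshoot = -5.7 − (-9.7) = 4 dB.
After 4:1 compression the overshoot becomes 4/4 = 1 dB.
So the signal is attenuated by 4 − 1 = 3 dB.

3 dB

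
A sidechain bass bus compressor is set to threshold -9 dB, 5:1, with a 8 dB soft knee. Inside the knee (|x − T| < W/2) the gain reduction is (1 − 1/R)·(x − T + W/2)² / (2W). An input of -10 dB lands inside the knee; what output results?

x − T + W/2 = -10 − (-9) + 4 = 3.
GR = (1 − 1/5) × 3² / 16 = 0.8 × 9 / 16 = 0.45 dB.
Output = -10 − 0.45 = -10.45 dB.

-10.45 dB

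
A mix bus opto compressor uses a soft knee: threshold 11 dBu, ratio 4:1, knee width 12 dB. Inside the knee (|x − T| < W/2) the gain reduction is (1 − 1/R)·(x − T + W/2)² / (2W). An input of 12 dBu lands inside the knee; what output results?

10.46875 dBu

x − T + W/2 = 12 − 11 + 6 = 7.
GR = (1 − 1/4) × 7² / 24 = 0.75 × 49 / 24 = 1.53125 dB.
Output = 12 − 1.53125 = 10.46875 dBu.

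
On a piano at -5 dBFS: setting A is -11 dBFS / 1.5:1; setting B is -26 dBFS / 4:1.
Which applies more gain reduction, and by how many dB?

B, by 13.75 dB

A: GR = 6 − 6/1.5 = 2 dB.
B: GR = 21 − 21/4 = 15.75 dB.
Difference: 13.75 dB in favour of B.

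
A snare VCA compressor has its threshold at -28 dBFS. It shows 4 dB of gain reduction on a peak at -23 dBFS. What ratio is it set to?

5:1

Input overshoot = -23 − (-28) = 5 dB.
Output overshoot = 5 − 4 = 1 dB.
Ratio = input overshoot / output overshoot = 5 / 1 = 5.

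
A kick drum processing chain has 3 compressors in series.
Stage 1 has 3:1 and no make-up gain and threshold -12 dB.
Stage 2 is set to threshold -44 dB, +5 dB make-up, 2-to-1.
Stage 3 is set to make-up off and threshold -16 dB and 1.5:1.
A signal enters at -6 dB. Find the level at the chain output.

Stage 1: -6 dB is 6 dB over -12 dB; at 3:1 that becomes 2 dB over, giving -10 dB.
Stage 2: overshoot 34 dB → 34/2 = 17 dB → -27 dB; +5 dB make-up → -22 dB.
Stage 3: -22 dB ≤ -16 dB, so stage 3 doesn't engage; output -22 dB.

-22 dB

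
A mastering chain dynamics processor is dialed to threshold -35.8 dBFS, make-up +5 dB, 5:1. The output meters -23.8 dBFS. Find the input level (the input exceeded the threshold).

Remove make-up: -23.8 − 5 = -28.8 dBFS.
The compressed level sits -28.8 − (-35.8) = 7 dB over threshold.
Before 5:1 compression the overshoot was 7 × 5 = 35 dB, so input = -35.8 + 35 = -0.8 dBFS.

-0.8 dBFS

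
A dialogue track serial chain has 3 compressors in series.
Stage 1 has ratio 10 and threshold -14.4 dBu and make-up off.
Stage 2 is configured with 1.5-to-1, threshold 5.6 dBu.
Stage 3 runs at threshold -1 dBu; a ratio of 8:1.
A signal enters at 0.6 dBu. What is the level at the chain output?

-12.9 dBu

Stage 1: 0.6 dBu is 15 dB over -14.4 dBu; at 10:1 that becomes 1.5 dB over, giving -12.9 dBu.
Stage 2: -12.9 dBu ≤ 5.6 dBu, so stage 2 doesn't engage; output -12.9 dBu.
Stage 3: -12.9 dBu ≤ -1 dBu, so stage 3 doesn't engage; output -12.9 dBu.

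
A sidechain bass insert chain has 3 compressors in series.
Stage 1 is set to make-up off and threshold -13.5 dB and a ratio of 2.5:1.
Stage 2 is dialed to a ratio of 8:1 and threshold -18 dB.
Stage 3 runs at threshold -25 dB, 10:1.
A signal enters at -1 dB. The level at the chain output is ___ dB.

Stage 1: overshoot 12.5 dB → 12.5/2.5 = 5 dB → -8.5 dB.
Stage 2: 9.5 dB above -18 dB, reduced 8:1 to 1.1875 dB above → -16.8125 dB.
Stage 3: -16.8125 dB is 8.1875 dB over -25 dB; at 10:1 that becomes 0.81875 dB over, giving -24.18125 dB.

-24.18125 dB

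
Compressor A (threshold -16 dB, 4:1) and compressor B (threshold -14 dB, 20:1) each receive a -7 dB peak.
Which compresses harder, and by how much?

A: overshoot 9 dB → output overshoot 2.25 dB → GR 6.75 dB.
B: overshoot 7 dB → output overshoot 0.35 dB → GR 6.65 dB.
A reduces 0.1 dB more.

A, by 0.1 dB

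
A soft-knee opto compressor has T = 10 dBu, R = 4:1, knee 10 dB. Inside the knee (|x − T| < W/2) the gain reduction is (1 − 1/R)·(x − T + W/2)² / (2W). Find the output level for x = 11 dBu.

x − T + W/2 = 11 − 10 + 5 = 6.
GR = (1 − 1/4) × 6² / 20 = 0.75 × 36 / 20 = 1.35 dB.
Output = 11 − 1.35 = 9.65 dBu.

9.65 dBu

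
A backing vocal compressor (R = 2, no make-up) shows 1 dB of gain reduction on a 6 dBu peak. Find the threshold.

4 dBu

Let T be the threshold. Output overshoot = (input overshoot)/R, so 5 − T = (6 − T)/2.
2·(5 − T) = 6 − T → 1·T = 10 − 6 = 4.
T = 4/1 = 4 dBu.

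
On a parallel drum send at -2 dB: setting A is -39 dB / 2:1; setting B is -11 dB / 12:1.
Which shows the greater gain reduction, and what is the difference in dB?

A: overshoot 37 dB → output overshoot 18.5 dB → GR 18.5 dB.
B: overshoot 9 dB → output overshoot 0.75 dB → GR 8.25 dB.
A applies 10.25 dB more gain reduction.

A, by 10.25 dB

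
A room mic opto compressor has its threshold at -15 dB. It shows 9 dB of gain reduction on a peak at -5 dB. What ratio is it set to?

10:1

Input overshoot = -5 − (-15) = 10 dB.
Output overshoot = 10 − 9 = 1 dB.
Ratio = input overshoot / output overshoot = 10 / 1 = 10.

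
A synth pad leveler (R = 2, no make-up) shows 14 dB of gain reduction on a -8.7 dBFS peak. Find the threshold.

Input is 28 dB above T (since output overshoot × R = input overshoot: (-22.7 − T)·2 = -8.7 − T gives T = -36.7 dBFS).
Check: -36.7 + (-8.7 − (-36.7))/2 = -36.7 + 14 = -22.7 dBFS. ✓

-36.7 dBFS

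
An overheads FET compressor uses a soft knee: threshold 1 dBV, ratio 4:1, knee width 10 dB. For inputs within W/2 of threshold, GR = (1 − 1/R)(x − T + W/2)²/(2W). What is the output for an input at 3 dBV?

1.1625 dBV

x − T + W/2 = 3 − 1 + 5 = 7.
GR = (1 − 1/4) × 7² / 20 = 0.75 × 49 / 20 = 1.8375 dB.
Output = 3 − 1.8375 = 1.1625 dBV.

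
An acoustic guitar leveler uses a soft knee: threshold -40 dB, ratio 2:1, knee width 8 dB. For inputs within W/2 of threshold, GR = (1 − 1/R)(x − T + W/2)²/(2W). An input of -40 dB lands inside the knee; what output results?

-40.5 dB

x − T + W/2 = -40 − (-40) + 4 = 4.
GR = (1 − 1/2) × 4² / 16 = 0.5 × 16 / 16 = 0.5 dB.
Output = -40 − 0.5 = -40.5 dB.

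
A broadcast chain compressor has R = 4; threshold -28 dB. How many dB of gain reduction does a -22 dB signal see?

4.5 dB

Overshoot = -22 − (-28) = 6 dB.
A 4:1 ratio leaves 1.5 dB of that excess.
GR = overshoot in − overshoot out = 6 − 1.5 = 4.5 dB.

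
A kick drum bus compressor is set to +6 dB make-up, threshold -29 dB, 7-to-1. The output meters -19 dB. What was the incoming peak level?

Stripping the +6 dB make-up gives -25 dB at the gain stage.
The compressed level sits -25 − (-29) = 4 dB over threshold.
Undo the ratio: input overshoot = 4 × 7 = 28 dB, giving input = -1 dB.

-1 dB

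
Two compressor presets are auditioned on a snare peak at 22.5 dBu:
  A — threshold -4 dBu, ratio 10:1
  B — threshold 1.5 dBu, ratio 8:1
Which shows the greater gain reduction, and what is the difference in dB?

A: GR = 26.5 − 26.5/10 = 23.85 dB.
B: GR = 21 − 21/8 = 18.375 dB.
A applies 5.475 dB more gain reduction.

A, by 5.475 dB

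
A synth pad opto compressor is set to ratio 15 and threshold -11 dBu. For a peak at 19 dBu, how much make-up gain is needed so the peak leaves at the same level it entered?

Without make-up, output = threshold + overshoot/15 = -11 + 2 = -9 dBu.
Gap to target: 28 dB.

28 dB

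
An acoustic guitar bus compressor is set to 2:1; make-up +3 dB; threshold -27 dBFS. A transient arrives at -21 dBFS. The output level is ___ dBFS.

-21 dBFS

The input is 6 dB above the -27 dBFS threshold.
At 2:1 the overshoot is divided by 2, leaving 3 dB above threshold.
That puts the output at -24 dBFS; make-up adds 3 dB, giving -21 dBFS.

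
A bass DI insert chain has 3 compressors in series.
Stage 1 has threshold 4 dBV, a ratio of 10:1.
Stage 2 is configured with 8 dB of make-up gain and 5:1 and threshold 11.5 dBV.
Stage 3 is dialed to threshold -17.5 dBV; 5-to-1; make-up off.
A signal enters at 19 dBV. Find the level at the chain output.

Stage 1: overshoot 15 dB → 15/10 = 1.5 dB → 5.5 dBV.
Stage 2: below threshold (5.5 ≤ 11.5); passes unchanged; make-up brings it to 13.5 dBV.
Stage 3: 31 dB above -17.5 dBV, reduced 5:1 to 6.2 dB above → -11.3 dBV.

-11.3 dBV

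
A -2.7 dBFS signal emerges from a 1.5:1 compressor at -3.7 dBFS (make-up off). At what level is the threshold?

-5.7 dBFS

Gain reduction = -2.7 − (-3.7) = 1 dB; output overshoot = GR / (R − 1) = 1 / 0.5 = 2 dB.
Threshold = output − output overshoot = -3.7 − 2 = -5.7 dBFS.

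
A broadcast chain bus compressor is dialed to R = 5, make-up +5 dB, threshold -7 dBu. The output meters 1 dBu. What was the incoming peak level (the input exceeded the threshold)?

Remove make-up: 1 − 5 = -4 dBu.
Post-compression overshoot = -4 − (-7) = 3 dB.
Input overshoot = R × output overshoot = 15 dB → input = -7 + 15 = 8 dBu.

8 dBu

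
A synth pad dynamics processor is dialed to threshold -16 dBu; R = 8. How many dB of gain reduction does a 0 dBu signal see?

14 dB

0 dBu exceeds the threshold by 16 dB.
After 8:1 compression the overshoot becomes 16/8 = 2 dB.
So the signal is attenuated by 16 − 2 = 14 dB.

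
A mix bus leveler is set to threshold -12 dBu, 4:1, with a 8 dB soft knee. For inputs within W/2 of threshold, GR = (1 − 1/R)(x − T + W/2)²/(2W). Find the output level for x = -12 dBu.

-12.75 dBu

x − T + W/2 = -12 − (-12) + 4 = 4.
GR = (1 − 1/4) × 4² / 16 = 0.75 × 16 / 16 = 0.75 dB.
Output = -12 − 0.75 = -12.75 dBu.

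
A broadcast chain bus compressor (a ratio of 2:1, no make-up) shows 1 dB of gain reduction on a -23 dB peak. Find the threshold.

Let T be the threshold. Output overshoot = (input overshoot)/R, so -24 − T = (-23 − T)/2.
2·(-24 − T) = -23 − T → 1·T = -48 − (-23) = -25.
T = -25/1 = -25 dB.

-25 dB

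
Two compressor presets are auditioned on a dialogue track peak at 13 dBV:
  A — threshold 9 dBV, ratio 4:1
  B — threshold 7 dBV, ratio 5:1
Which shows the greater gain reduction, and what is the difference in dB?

A: GR = 4 − 4/4 = 3 dB.
B: GR = 6 − 6/5 = 4.8 dB.
B reduces 1.8 dB more.

B, by 1.8 dB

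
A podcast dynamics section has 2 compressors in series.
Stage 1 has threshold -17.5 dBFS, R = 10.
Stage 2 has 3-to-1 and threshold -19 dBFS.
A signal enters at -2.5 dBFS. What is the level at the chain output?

-18 dBFS

Stage 1: -2.5 dBFS is 15 dB over -17.5 dBFS; at 10:1 that becomes 1.5 dB over, giving -16 dBFS.
Stage 2: overshoot 3 dB → 3/3 = 1 dB → -18 dBFS.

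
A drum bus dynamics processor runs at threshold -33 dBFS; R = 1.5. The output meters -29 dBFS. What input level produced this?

The compressed level sits -29 − (-33) = 4 dB over threshold.
Undo the ratio: input overshoot = 4 × 1.5 = 6 dB, giving input = -27 dBFS.

-27 dBFS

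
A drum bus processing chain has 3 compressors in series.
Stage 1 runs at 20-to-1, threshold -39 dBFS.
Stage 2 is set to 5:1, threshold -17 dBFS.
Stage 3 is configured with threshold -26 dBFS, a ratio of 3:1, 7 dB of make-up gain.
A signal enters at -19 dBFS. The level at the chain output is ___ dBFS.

-31 dBFS

Stage 1: -19 dBFS is 20 dB over -39 dBFS; at 20:1 that becomes 1 dB over, giving -38 dBFS.
Stage 2: -38 dBFS is at or below the -17 dBFS threshold — no compression; output -38 dBFS.
Stage 3: -38 dBFS is at or below the -26 dBFS threshold — no compression; make-up brings it to -31 dBFS.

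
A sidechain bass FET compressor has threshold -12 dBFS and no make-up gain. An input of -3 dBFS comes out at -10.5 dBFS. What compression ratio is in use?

Input overshoot = -3 − (-12) = 9 dB; output overshoot = -10.5 − (-12) = 1.5 dB.
Ratio = 9 / 1.5 = 6.

6:1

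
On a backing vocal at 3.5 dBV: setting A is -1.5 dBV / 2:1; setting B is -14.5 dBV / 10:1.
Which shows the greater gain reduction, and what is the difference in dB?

A: overshoot 5 dB → output overshoot 2.5 dB → GR 2.5 dB.
B: overshoot 18 dB → output overshoot 1.8 dB → GR 16.2 dB.
Difference: 13.7 dB in favour of B.

B, by 13.7 dB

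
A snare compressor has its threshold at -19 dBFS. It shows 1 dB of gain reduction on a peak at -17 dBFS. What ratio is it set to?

Input overshoot = -17 − (-19) = 2 dB.
Output overshoot = 2 − 1 = 1 dB.
Ratio = input overshoot / output overshoot = 2 / 1 = 2.

2:1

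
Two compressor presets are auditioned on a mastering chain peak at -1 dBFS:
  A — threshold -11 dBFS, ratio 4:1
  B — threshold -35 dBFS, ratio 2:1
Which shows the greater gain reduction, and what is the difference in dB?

B, by 9.5 dB

A: GR = 10 − 10/4 = 7.5 dB.
B: GR = 34 − 34/2 = 17 dB.
B applies 9.5 dB more gain reduction.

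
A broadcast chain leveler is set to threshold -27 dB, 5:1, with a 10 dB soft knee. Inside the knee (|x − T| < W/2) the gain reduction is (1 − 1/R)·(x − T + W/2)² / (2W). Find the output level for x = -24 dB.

-26.56 dB

x − T + W/2 = -24 − (-27) + 5 = 8.
GR = (1 − 1/5) × 8² / 20 = 0.8 × 64 / 20 = 2.56 dB.
Output = -24 − 2.56 = -26.56 dB.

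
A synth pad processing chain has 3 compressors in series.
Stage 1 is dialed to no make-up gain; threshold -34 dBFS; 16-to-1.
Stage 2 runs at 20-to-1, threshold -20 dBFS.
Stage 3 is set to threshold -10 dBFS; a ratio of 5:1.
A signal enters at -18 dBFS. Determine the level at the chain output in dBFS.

-33 dBFS

Stage 1: overshoot 16 dB → 16/16 = 1 dB → -33 dBFS.
Stage 2: -33 dBFS is at or below the -20 dBFS threshold — no compression; output -33 dBFS.
Stage 3: -33 dBFS ≤ -10 dBFS, so stage 3 doesn't engage; output -33 dBFS.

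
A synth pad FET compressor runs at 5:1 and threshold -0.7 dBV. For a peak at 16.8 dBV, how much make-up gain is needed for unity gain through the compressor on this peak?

Without make-up, output = threshold + overshoot/5 = -0.7 + 3.5 = 2.8 dBV.
Gap to target: 14 dB.

14 dB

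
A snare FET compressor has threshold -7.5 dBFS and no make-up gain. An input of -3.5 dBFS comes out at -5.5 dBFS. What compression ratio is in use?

2:1

Input overshoot = -3.5 − (-7.5) = 4 dB; output overshoot = -5.5 − (-7.5) = 2 dB.
Ratio = 4 / 2 = 2.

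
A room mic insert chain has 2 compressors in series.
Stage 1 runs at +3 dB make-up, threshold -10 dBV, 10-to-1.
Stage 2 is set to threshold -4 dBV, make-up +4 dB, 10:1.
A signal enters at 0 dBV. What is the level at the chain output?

Stage 1: 10 dB above -10 dBV, reduced 10:1 to 1 dB above → -9 dBV; +3 dB make-up → -6 dBV.
Stage 2: -6 dBV is at or below the -4 dBV threshold — no compression; make-up brings it to -2 dBV.

-2 dBV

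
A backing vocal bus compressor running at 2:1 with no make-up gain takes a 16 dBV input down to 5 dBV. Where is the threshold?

-6 dBV

Input is 22 dB above T (since output overshoot × R = input overshoot: (5 − T)·2 = 16 − T gives T = -6 dBV).
Check: -6 + (16 − (-6))/2 = -6 + 11 = 5 dBV. ✓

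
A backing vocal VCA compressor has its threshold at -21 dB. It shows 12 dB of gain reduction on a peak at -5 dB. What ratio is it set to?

4:1

Input overshoot = -5 − (-21) = 16 dB.
Output overshoot = 16 − 12 = 4 dB.
Ratio = input overshoot / output overshoot = 16 / 4 = 4.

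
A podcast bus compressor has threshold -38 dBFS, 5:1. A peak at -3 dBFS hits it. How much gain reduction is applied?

28 dB

The signal is 35 dB above threshold.
A 5:1 ratio leaves 7 dB of that excess.
Gain reduction = 35 − 7 = 28 dB.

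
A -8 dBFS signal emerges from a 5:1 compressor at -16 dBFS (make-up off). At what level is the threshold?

-18 dBFS

Let T be the threshold. Output overshoot = (input overshoot)/R, so -16 − T = (-8 − T)/5.
5·(-16 − T) = -8 − T → 4·T = -80 − (-8) = -72.
T = -72/4 = -18 dBFS.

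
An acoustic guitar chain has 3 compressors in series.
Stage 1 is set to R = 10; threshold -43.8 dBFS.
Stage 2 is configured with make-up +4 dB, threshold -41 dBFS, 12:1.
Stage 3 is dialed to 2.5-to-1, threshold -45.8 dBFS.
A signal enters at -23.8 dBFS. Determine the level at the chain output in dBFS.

Stage 1: -23.8 dBFS is 20 dB over -43.8 dBFS; at 10:1 that becomes 2 dB over, giving -41.8 dBFS.
Stage 2: -41.8 dBFS is at or below the -41 dBFS threshold — no compression; make-up brings it to -37.8 dBFS.
Stage 3: overshoot 8 dB → 8/2.5 = 3.2 dB → -42.6 dBFS.

-42.6 dBFS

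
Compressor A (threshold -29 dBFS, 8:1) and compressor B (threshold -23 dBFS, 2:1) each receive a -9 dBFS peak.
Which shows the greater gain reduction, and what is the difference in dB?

A, by 10.5 dB

A: 20 dB over, compressed to 2.5 dB over, so 17.5 dB of GR.
B: 14 dB over, compressed to 7 dB over, so 7 dB of GR.
Difference: 10.5 dB in favour of A.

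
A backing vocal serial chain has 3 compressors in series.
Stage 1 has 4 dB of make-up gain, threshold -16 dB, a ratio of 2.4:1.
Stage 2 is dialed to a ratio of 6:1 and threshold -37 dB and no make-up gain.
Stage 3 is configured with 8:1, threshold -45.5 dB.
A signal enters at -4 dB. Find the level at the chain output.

-43.8125 dB

Stage 1: 12 dB above -16 dB, reduced 2.4:1 to 5 dB above → -11 dB; +4 dB make-up → -7 dB.
Stage 2: overshoot 30 dB → 30/6 = 5 dB → -32 dB.
Stage 3: -32 dB is 13.5 dB over -45.5 dB; at 8:1 that becomes 1.6875 dB over, giving -43.8125 dB.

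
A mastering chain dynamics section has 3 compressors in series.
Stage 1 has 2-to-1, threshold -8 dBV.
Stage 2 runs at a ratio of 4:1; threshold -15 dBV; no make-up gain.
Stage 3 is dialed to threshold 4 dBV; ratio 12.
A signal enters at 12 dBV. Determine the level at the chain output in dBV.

-10.75 dBV

Stage 1: overshoot 20 dB → 20/2 = 10 dB → 2 dBV.
Stage 2: overshoot 17 dB → 17/4 = 4.25 dB → -10.75 dBV.
Stage 3: below threshold (-10.75 ≤ 4); passes unchanged; output -10.75 dBV.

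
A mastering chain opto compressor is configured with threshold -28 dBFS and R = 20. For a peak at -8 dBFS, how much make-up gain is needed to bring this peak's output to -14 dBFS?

The peak compresses to -28 + 20/20 = -27 dBFS.
To reach -14 dBFS requires -14 − (-27) = 13 dB of make-up.

13 dB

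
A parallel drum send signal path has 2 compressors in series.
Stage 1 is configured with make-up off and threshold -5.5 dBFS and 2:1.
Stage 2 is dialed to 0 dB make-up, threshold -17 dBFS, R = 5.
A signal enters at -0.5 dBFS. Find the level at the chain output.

-14.2 dBFS

Stage 1: overshoot 5 dB → 5/2 = 2.5 dB → -3 dBFS.
Stage 2: -3 dBFS is 14 dB over -17 dBFS; at 5:1 that becomes 2.8 dB over, giving -14.2 dBFS.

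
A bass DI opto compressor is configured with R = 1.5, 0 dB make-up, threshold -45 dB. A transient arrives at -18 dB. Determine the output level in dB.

The input is 27 dB above the -45 dB threshold.
At 1.5:1 the overshoot is divided by 1.5, leaving 18 dB above threshold.
So the level is -45 + 18 = -27 dB.

-27 dB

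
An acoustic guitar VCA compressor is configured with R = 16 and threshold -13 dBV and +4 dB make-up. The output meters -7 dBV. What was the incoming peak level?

Before make-up, the level was -7 − 4 = -11 dBV.
Post-compression overshoot = -11 − (-13) = 2 dB.
Undo the ratio: input overshoot = 2 × 16 = 32 dB, giving input = 19 dBV.

19 dBV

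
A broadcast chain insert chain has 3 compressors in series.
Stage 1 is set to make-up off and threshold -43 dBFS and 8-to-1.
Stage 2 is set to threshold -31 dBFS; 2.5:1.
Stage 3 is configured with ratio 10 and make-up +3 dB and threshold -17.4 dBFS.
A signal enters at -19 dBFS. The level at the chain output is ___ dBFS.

-37 dBFS

Stage 1: -19 dBFS is 24 dB over -43 dBFS; at 8:1 that becomes 3 dB over, giving -40 dBFS.
Stage 2: -40 dBFS ≤ -31 dBFS, so stage 2 doesn't engage; output -40 dBFS.
Stage 3: -40 dBFS ≤ -17.4 dBFS, so stage 3 doesn't engage; make-up brings it to -37 dBFS.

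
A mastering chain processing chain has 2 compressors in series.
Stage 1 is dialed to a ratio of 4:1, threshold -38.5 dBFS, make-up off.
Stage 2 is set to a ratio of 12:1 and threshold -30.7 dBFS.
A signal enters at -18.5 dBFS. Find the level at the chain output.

Stage 1: -18.5 dBFS is 20 dB over -38.5 dBFS; at 4:1 that becomes 5 dB over, giving -33.5 dBFS.
Stage 2: -33.5 dBFS ≤ -30.7 dBFS, so stage 2 doesn't engage; output -33.5 dBFS.

-33.5 dBFS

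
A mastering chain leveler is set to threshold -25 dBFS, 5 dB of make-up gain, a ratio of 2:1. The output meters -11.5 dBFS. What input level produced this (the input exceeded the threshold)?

-8 dBFS

Stripping the +5 dB make-up gives -16.5 dBFS at the gain stage.
Post-compression overshoot = -16.5 − (-25) = 8.5 dB.
Input overshoot = R × output overshoot = 17 dB → input = -25 + 17 = -8 dBFS.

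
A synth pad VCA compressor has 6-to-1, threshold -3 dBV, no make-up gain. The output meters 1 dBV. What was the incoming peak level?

That's 4 dB above the -3 dBV threshold.
Undo the ratio: input overshoot = 4 × 6 = 24 dB, giving input = 21 dBV.

21 dBV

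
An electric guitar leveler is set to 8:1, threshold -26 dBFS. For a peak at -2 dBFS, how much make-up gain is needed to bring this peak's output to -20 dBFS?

Overshoot 24 dB → 24/8 = 3 dB after compression, so the compressed level is -26 + 3 = -23 dBFS.
Make-up = target − compressed = -20 − (-23) = 3 dB.

3 dB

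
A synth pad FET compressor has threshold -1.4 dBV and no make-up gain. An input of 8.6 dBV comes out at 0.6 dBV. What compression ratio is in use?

5:1

Input overshoot = 8.6 − (-1.4) = 10 dB; output overshoot = 0.6 − (-1.4) = 2 dB.
Ratio = 10 / 2 = 5.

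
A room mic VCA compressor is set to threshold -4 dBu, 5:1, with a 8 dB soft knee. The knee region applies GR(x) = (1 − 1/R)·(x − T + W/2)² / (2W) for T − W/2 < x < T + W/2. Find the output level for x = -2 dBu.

-3.8 dBu

x − T + W/2 = -2 − (-4) + 4 = 6.
GR = (1 − 1/5) × 6² / 16 = 0.8 × 36 / 16 = 1.8 dB.
Output = -2 − 1.8 = -3.8 dBu.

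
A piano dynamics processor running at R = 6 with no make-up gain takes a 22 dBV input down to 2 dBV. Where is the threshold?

Gain reduction = 22 − 2 = 20 dB; output overshoot = GR / (R − 1) = 20 / 5 = 4 dB.
Threshold = output − output overshoot = 2 − 4 = -2 dBV.

-2 dBV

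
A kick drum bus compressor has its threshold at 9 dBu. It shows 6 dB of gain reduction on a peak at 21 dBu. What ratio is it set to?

2:1

Input overshoot = 21 − 9 = 12 dB.
Output overshoot = 12 − 6 = 6 dB.
Ratio = input overshoot / output overshoot = 12 / 6 = 2.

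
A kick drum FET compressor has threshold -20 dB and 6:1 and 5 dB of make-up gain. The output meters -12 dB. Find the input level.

Before make-up, the level was -12 − 5 = -17 dB.
Post-compression overshoot = -17 − (-20) = 3 dB.
Before 6:1 compression the overshoot was 3 × 6 = 18 dB, so input = -20 + 18 = -2 dB.

-2 dB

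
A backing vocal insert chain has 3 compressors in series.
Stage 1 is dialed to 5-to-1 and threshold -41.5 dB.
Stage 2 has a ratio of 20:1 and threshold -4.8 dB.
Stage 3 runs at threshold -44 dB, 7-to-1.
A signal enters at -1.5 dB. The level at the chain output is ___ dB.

Stage 1: overshoot 40 dB → 40/5 = 8 dB → -33.5 dB.
Stage 2: below threshold (-33.5 ≤ -4.8); passes unchanged; output -33.5 dB.
Stage 3: overshoot 10.5 dB → 10.5/7 = 1.5 dB → -42.5 dB.

-42.5 dB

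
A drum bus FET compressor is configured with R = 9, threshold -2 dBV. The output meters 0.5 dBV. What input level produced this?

That's 2.5 dB above the -2 dBV threshold.
Input overshoot = R × output overshoot = 22.5 dB → input = -2 + 22.5 = 20.5 dBV.

20.5 dBV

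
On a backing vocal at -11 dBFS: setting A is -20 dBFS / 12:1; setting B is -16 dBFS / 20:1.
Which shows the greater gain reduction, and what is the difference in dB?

A: GR = 9 − 9/12 = 8.25 dB.
B: GR = 5 − 5/20 = 4.75 dB.
A reduces 3.5 dB more.

A, by 3.5 dB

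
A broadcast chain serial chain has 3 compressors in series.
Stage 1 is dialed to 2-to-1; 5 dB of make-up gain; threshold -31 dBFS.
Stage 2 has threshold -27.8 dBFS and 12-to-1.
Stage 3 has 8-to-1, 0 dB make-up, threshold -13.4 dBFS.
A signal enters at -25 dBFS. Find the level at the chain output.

-27.4 dBFS

Stage 1: overshoot 6 dB → 6/2 = 3 dB → -28 dBFS; +5 dB make-up → -23 dBFS.
Stage 2: 4.8 dB above -27.8 dBFS, reduced 12:1 to 0.4 dB above → -27.4 dBFS.
Stage 3: -27.4 dBFS ≤ -13.4 dBFS, so stage 3 doesn't engage; output -27.4 dBFS.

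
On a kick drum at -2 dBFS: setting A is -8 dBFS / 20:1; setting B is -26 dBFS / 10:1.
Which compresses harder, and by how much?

A: overshoot 6 dB → output overshoot 0.3 dB → GR 5.7 dB.
B: overshoot 24 dB → output overshoot 2.4 dB → GR 21.6 dB.
B applies 15.9 dB more gain reduction.

B, by 15.9 dB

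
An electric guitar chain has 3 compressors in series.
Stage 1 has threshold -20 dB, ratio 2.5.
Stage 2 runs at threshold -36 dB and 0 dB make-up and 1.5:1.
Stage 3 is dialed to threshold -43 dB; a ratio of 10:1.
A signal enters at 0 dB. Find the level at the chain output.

-40.7 dB

Stage 1: overshoot 20 dB → 20/2.5 = 8 dB → -12 dB.
Stage 2: overshoot 24 dB → 24/1.5 = 16 dB → -20 dB.
Stage 3: overshoot 23 dB → 23/10 = 2.3 dB → -40.7 dB.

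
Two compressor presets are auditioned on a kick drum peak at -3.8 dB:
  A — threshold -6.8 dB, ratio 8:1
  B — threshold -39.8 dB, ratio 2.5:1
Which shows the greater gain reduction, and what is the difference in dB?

B, by 18.975 dB

A: 3 dB over, compressed to 0.375 dB over, so 2.625 dB of GR.
B: 36 dB over, compressed to 14.4 dB over, so 21.6 dB of GR.
B reduces 18.975 dB more.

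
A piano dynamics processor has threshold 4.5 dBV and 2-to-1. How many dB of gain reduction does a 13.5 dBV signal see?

4.5 dB

Overshoot = 13.5 − 4.5 = 9 dB.
After 2:1 compression the overshoot becomes 9/2 = 4.5 dB.
So the signal is attenuated by 9 − 4.5 = 4.5 dB.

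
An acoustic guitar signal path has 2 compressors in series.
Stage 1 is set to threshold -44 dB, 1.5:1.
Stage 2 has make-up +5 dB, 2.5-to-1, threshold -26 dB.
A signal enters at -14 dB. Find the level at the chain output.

Stage 1: overshoot 30 dB → 30/1.5 = 20 dB → -24 dB.
Stage 2: -24 dB is 2 dB over -26 dB; at 2.5:1 that becomes 0.8 dB over, giving -25.2 dB; +5 dB make-up → -20.2 dB.

-20.2 dB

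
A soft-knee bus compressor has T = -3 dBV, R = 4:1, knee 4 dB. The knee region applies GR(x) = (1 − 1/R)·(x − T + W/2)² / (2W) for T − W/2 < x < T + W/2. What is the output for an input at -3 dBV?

x − T + W/2 = -3 − (-3) + 2 = 2.
GR = (1 − 1/4) × 2² / 8 = 0.75 × 4 / 8 = 0.375 dB.
Output = -3 − 0.375 = -3.375 dBV.

-3.375 dBV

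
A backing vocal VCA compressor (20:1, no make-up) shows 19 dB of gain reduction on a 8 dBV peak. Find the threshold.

Input is 20 dB above T (since output overshoot × R = input overshoot: (-11 − T)·20 = 8 − T gives T = -12 dBV).
Check: -12 + (8 − (-12))/20 = -12 + 1 = -11 dBV. ✓

-12 dBV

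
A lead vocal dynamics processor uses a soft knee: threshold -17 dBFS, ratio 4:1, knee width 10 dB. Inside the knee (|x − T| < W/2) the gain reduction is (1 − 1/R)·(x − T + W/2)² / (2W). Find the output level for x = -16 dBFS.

x − T + W/2 = -16 − (-17) + 5 = 6.
GR = (1 − 1/4) × 6² / 20 = 0.75 × 36 / 20 = 1.35 dB.
Output = -16 − 1.35 = -17.35 dBFS.

-17.35 dBFS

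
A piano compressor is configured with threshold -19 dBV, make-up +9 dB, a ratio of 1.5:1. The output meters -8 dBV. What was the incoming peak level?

-16 dBV

Stripping the +9 dB make-up gives -17 dBV at the gain stage.
That's 2 dB above the -19 dBV threshold.
Input overshoot = R × output overshoot = 3 dB → input = -19 + 3 = -16 dBV.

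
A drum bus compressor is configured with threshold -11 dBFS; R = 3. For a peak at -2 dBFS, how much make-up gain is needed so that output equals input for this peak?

6 dB

The peak compresses to -11 + 9/3 = -8 dBFS.
To reach -2 dBFS requires -2 − (-8) = 6 dB of make-up.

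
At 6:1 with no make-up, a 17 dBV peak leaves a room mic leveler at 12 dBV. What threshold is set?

Gain reduction = 17 − 12 = 5 dB; output overshoot = GR / (R − 1) = 5 / 5 = 1 dB.
Threshold = output − output overshoot = 12 − 1 = 11 dBV.

11 dBV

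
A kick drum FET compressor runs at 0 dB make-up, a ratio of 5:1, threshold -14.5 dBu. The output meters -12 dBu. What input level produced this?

The compressed level sits -12 − (-14.5) = 2.5 dB over threshold.
Input overshoot = R × output overshoot = 12.5 dB → input = -14.5 + 12.5 = -2 dBu.

-2 dBu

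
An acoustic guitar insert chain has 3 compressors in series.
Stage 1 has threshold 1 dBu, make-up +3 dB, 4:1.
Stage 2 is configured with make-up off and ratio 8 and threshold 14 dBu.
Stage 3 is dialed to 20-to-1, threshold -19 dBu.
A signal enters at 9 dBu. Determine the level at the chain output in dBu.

-17.75 dBu

Stage 1: 9 dBu is 8 dB over 1 dBu; at 4:1 that becomes 2 dB over, giving 3 dBu; +3 dB make-up → 6 dBu.
Stage 2: 6 dBu is at or below the 14 dBu threshold — no compression; output 6 dBu.
Stage 3: overshoot 25 dB → 25/20 = 1.25 dB → -17.75 dBu.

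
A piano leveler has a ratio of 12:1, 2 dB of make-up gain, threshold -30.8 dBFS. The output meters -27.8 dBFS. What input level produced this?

-18.8 dBFS

Before make-up, the level was -27.8 − 2 = -29.8 dBFS.
That's 1 dB above the -30.8 dBFS threshold.
Before 12:1 compression the overshoot was 1 × 12 = 12 dB, so input = -30.8 + 12 = -18.8 dBFS.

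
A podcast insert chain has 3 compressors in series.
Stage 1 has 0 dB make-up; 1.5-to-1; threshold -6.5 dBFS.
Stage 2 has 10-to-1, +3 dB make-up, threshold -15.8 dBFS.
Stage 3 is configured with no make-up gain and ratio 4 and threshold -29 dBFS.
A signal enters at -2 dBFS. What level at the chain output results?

Stage 1: 4.5 dB above -6.5 dBFS, reduced 1.5:1 to 3 dB above → -3.5 dBFS.
Stage 2: -3.5 dBFS is 12.3 dB over -15.8 dBFS; at 10:1 that becomes 1.23 dB over, giving -14.57 dBFS; +3 dB make-up → -11.57 dBFS.
Stage 3: overshoot 17.43 dB → 17.43/4 = 4.3575 dB → -24.6425 dBFS.

-24.6425 dBFS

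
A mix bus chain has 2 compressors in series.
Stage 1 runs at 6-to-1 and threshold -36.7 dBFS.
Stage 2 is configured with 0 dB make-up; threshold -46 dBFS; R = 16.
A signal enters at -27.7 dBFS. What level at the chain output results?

-45.325 dBFS

Stage 1: -27.7 dBFS is 9 dB over -36.7 dBFS; at 6:1 that becomes 1.5 dB over, giving -35.2 dBFS.
Stage 2: overshoot 10.8 dB → 10.8/16 = 0.675 dB → -45.325 dBFS.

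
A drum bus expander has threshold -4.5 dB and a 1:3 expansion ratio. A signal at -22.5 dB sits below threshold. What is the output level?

-58.5 dB

Undershoot = (-4.5) − (-22.5) = 18 dB.
At 1:3, that expands to 54 dB under threshold.
Output = -4.5 − 54 = -58.5 dB.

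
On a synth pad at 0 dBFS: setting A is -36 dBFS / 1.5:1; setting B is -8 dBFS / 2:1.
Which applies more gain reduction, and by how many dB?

A: 36 dB over, compressed to 24 dB over, so 12 dB of GR.
B: 8 dB over, compressed to 4 dB over, so 4 dB of GR.
Difference: 8 dB in favour of A.

A, by 8 dB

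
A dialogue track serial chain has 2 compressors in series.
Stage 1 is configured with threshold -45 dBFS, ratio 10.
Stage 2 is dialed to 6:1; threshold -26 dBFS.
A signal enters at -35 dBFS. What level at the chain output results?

Stage 1: 10 dB above -45 dBFS, reduced 10:1 to 1 dB above → -44 dBFS.
Stage 2: -44 dBFS is at or below the -26 dBFS threshold — no compression; output -44 dBFS.

-44 dBFS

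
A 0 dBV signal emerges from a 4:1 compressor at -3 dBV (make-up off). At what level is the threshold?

Gain reduction = 0 − (-3) = 3 dB; output overshoot = GR / (R − 1) = 3 / 3 = 1 dB.
Threshold = output − output overshoot = -3 − 1 = -4 dBV.

-4 dBV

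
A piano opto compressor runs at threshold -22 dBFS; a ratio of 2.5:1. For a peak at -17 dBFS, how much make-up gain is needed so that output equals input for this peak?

The peak compresses to -22 + 5/2.5 = -20 dBFS.
To reach -17 dBFS requires -17 − (-20) = 3 dB of make-up.

3 dB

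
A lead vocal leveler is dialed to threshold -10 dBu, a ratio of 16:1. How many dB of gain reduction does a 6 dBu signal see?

Overshoot = 6 − (-10) = 16 dB.
A 16:1 ratio leaves 1 dB of that excess.
GR = overshoot in − overshoot out = 16 − 1 = 15 dB.

15 dB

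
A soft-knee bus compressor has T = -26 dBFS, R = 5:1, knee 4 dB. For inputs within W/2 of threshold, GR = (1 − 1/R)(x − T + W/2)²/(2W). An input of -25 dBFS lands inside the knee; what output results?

-25.9 dBFS

x − T + W/2 = -25 − (-26) + 2 = 3.
GR = (1 − 1/5) × 3² / 8 = 0.8 × 9 / 8 = 0.9 dB.
Output = -25 − 0.9 = -25.9 dBFS.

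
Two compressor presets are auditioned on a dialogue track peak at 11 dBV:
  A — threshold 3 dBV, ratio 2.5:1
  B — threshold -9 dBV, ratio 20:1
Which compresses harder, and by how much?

B, by 14.2 dB

A: GR = 8 − 8/2.5 = 4.8 dB.
B: GR = 20 − 20/20 = 19 dB.
B applies 14.2 dB more gain reduction.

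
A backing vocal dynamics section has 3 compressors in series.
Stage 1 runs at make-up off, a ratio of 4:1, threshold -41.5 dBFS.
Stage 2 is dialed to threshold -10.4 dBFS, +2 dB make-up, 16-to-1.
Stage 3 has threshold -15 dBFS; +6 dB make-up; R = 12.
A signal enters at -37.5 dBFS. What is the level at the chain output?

-32.5 dBFS

Stage 1: -37.5 dBFS is 4 dB over -41.5 dBFS; at 4:1 that becomes 1 dB over, giving -40.5 dBFS.
Stage 2: below threshold (-40.5 ≤ -10.4); passes unchanged; make-up brings it to -38.5 dBFS.
Stage 3: -38.5 dBFS is at or below the -15 dBFS threshold — no compression; make-up brings it to -32.5 dBFS.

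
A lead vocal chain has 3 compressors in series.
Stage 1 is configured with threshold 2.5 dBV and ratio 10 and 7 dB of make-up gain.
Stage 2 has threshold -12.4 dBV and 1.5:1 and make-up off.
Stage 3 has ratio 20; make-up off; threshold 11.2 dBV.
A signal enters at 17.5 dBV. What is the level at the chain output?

3.2 dBV

Stage 1: overshoot 15 dB → 15/10 = 1.5 dB → 4 dBV; +7 dB make-up → 11 dBV.
Stage 2: 11 dBV is 23.4 dB over -12.4 dBV; at 1.5:1 that becomes 15.6 dB over, giving 3.2 dBV.
Stage 3: 3.2 dBV ≤ 11.2 dBV, so stage 3 doesn't engage; output 3.2 dBV.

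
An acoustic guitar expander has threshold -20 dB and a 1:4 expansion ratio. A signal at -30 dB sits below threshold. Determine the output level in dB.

Undershoot = (-20) − (-30) = 10 dB.
At 1:4, that expands to 40 dB under threshold.
Output = -20 − 40 = -60 dB.

-60 dB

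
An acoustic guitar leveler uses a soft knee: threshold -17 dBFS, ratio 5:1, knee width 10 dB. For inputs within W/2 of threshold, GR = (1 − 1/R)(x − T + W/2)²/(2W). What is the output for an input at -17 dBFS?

x − T + W/2 = -17 − (-17) + 5 = 5.
GR = (1 − 1/5) × 5² / 20 = 0.8 × 25 / 20 = 1 dB.
Output = -17 − 1 = -18 dBFS.

-18 dBFS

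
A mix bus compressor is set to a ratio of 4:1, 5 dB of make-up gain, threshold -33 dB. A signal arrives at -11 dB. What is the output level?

The input is 22 dB above the -33 dB threshold.
At 4:1 the overshoot is divided by 4, leaving 5.5 dB above threshold.
Output = -33 + 5.5 = -27.5 dB; make-up adds 5 dB, giving -22.5 dB.

-22.5 dB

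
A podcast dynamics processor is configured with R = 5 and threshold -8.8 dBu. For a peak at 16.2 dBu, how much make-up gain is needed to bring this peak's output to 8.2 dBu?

12 dB

Without make-up, output = threshold + overshoot/5 = -8.8 + 5 = -3.8 dBu.
Gap to target: 12 dB.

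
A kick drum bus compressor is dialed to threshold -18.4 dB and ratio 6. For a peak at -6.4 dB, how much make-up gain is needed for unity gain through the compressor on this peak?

Without make-up, output = threshold + overshoot/6 = -18.4 + 2 = -16.4 dB.
Gap to target: 10 dB.

10 dB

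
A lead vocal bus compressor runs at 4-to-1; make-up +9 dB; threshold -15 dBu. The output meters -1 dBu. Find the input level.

Remove make-up: -1 − 9 = -10 dBu.
Post-compression overshoot = -10 − (-15) = 5 dB.
Before 4:1 compression the overshoot was 5 × 4 = 20 dB, so input = -15 + 20 = 5 dBu.

5 dBu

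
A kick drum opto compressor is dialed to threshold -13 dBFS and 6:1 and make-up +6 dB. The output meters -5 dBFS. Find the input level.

Stripping the +6 dB make-up gives -11 dBFS at the gain stage.
The compressed level sits -11 − (-13) = 2 dB over threshold.
Before 6:1 compression the overshoot was 2 × 6 = 12 dB, so input = -13 + 12 = -1 dBFS.

-1 dBFS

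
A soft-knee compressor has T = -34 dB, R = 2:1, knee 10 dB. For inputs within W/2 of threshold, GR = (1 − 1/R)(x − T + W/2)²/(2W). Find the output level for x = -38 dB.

-38.025 dB

x − T + W/2 = -38 − (-34) + 5 = 1.
GR = (1 − 1/2) × 1² / 20 = 0.5 × 1 / 20 = 0.025 dB.
Output = -38 − 0.025 = -38.025 dB.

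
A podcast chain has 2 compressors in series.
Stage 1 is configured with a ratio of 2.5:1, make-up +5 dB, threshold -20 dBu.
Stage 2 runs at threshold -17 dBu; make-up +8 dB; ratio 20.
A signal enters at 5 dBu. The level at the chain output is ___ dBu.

-8.4 dBu

Stage 1: overshoot 25 dB → 25/2.5 = 10 dB → -10 dBu; +5 dB make-up → -5 dBu.
Stage 2: -5 dBu is 12 dB over -17 dBu; at 20:1 that becomes 0.6 dB over, giving -16.4 dBu; +8 dB make-up → -8.4 dBu.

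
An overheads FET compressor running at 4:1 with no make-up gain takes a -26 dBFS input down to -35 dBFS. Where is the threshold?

-38 dBFS

Input is 12 dB above T (since output overshoot × R = input overshoot: (-35 − T)·4 = -26 − T gives T = -38 dBFS).
Check: -38 + (-26 − (-38))/4 = -38 + 3 = -35 dBFS. ✓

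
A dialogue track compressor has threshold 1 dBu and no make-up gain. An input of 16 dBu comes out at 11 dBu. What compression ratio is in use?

1.5:1

Input overshoot = 16 − 1 = 15 dB; output overshoot = 11 − 1 = 10 dB.
Ratio = 15 / 10 = 1.5.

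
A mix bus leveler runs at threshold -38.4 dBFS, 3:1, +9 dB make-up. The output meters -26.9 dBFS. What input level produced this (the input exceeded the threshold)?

-30.9 dBFS

Stripping the +9 dB make-up gives -35.9 dBFS at the gain stage.
The compressed level sits -35.9 − (-38.4) = 2.5 dB over threshold.
Input overshoot = R × output overshoot = 7.5 dB → input = -38.4 + 7.5 = -30.9 dBFS.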